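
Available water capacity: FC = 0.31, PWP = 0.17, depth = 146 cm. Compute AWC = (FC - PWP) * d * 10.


AWC = (FC - PWP) * d * 10
AWC = (0.31 - 0.17) * 146 * 10
AWC = 0.1400 * 146 * 10

204.4000 mm


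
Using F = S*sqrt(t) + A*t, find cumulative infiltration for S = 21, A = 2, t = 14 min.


F = S*sqrt(t) + A*t
F = 21*sqrt(14) + 2*14
F = 21*3.741657 + 28

106.5748 mm


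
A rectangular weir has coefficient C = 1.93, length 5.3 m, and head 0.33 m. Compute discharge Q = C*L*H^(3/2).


Q = C * L * H^(3/2) = 1.93 * 5.3 * 0.33^1.5 = 1.93 * 5.3 * 0.189571

1.9391 m^3/s


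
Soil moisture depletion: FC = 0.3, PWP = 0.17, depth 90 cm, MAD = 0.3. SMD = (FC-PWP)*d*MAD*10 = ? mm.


SMD = (FC - PWP) * d * MAD * 10
SMD = (0.3 - 0.17) * 90 * 0.3 * 10
SMD = 0.1300 * 90 * 0.3 * 10

35.1000 mm


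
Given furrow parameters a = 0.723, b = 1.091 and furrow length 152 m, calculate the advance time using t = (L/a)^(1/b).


t = (L/a)^(1/b)
t = (152/0.723)^(1/1.091)
t = 210.235131^(1/1.091)

134.5765 min


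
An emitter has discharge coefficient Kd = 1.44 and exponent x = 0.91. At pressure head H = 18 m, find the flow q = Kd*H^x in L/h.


q = Kd * H^x = 1.44 * 18^0.91 = 1.44 * 13.877076

19.9830 L/h


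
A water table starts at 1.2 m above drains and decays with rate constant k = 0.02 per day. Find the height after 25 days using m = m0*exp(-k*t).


m = m0 * exp(-k*t)
m = 1.2 * exp(-0.02 * 25)
m = 1.2 * exp(-0.5000)

0.7278 m


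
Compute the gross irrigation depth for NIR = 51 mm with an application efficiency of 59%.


Ea = 59% = 0.59
GID = NIR / Ea = 51 / 0.59 = 86.4407 mm

86.4407 mm


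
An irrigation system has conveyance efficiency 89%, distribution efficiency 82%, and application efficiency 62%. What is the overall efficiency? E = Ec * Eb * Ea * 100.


Ec = 0.89, Eb = 0.82, Ea = 0.62
E = 0.89 * 0.82 * 0.62 * 100 = 45.2476%

45.2476 %


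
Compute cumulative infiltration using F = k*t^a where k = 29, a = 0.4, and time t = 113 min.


F = k * t^a = 29 * 113^0.4
F = 29 * 6.625694

192.1451 mm


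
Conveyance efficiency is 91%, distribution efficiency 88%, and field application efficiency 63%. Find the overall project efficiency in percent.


Ec = 0.91, Eb = 0.88, Ea = 0.63
E = 0.91 * 0.88 * 0.63 * 100 = 50.4504%

50.4504 %


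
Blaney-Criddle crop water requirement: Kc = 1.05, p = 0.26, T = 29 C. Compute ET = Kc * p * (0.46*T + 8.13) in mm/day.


ET = Kc * p * (0.46*T + 8.13)
ET = 1.05 * 0.26 * (0.46*29 + 8.13)
ET = 1.05 * 0.26 * 21.4700

5.8613 mm/day


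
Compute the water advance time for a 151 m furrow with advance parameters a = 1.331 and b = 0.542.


t = (L/a)^(1/b)
t = (151/1.331)^(1/0.542)
t = 113.448535^(1/0.542)

6182.1832 min


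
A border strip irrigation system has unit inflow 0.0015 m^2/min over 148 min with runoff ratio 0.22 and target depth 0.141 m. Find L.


L = q*t/((1+r)*Z)
L = 0.0015*148/((1+0.22)*0.141)
L = 0.222/0.17202

1.2905 m


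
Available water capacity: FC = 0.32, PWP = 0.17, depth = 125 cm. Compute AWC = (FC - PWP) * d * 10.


AWC = (FC - PWP) * d * 10
AWC = (0.32 - 0.17) * 125 * 10
AWC = 0.1500 * 125 * 10

187.5000 mm


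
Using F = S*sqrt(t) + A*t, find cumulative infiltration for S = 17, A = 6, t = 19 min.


F = S*sqrt(t) + A*t
F = 17*sqrt(19) + 6*19
F = 17*4.358899 + 114

188.1013 mm


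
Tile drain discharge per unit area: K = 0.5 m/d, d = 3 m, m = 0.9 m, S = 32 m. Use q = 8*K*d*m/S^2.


q = 8*K*d*m/S^2
q = 8*0.5*3*0.9/32^2
q = 10.8000 / 1024

0.0105 m/d


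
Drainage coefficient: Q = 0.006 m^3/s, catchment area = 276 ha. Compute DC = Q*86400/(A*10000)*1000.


DC = Q * 86400 / (A * 10000) * 1000
DC = 0.006 * 86400 / (276 * 10000) * 1000
DC = 518400.0000 / 2760000

0.1878 mm/day


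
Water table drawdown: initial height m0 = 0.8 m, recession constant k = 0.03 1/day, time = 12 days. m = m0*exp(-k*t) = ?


m = m0 * exp(-k*t)
m = 0.8 * exp(-0.03 * 12)
m = 0.8 * exp(-0.3600)

0.5581 m


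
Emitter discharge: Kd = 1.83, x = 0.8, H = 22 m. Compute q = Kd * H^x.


q = Kd * H^x = 1.83 * 22^0.8 = 1.83 * 11.855999

21.6965 L/h


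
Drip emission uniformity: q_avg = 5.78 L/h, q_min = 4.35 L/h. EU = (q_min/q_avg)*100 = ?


EU = (q_min/q_avg)*100 = (4.35/5.78)*100 = 75.2595%

75.2595 %


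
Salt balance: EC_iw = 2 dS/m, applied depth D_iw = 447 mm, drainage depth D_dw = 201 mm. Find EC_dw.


EC_dw = EC_iw * D_iw / D_dw
EC_dw = 2 * 447 / 201
EC_dw = 894 / 201

4.4478 dS/m


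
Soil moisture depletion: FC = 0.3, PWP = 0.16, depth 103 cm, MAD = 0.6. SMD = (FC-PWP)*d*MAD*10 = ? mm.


SMD = (FC - PWP) * d * MAD * 10
SMD = (0.3 - 0.16) * 103 * 0.6 * 10
SMD = 0.1400 * 103 * 0.6 * 10

86.5200 mm


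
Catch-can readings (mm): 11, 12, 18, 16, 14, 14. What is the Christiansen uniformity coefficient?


mean = 14.166667 mm
MAD = 1.888889 mm
CU = (1 - 1.888889/14.166667)*100

86.6667 %


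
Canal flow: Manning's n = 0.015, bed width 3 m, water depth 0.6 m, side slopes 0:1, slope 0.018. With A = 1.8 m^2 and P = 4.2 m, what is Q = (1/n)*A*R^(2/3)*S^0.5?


R = A/P = 1.8/4.2 = 0.428571
Q = (1/0.015) * 1.8 * 0.428571^(2/3) * 0.018^0.5

9.1516 m^3/s


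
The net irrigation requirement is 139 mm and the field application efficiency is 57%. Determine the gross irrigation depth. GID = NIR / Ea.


Ea = 57% = 0.57
GID = NIR / Ea = 139 / 0.57 = 243.8596 mm

243.8596 mm


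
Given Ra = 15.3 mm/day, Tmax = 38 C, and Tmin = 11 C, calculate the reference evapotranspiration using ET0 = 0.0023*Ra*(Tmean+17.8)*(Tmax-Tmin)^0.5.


Tmean = (Tmax + Tmin)/2 = (38 + 11)/2 = 24.5
ET0 = 0.0023 * 15.3 * (24.5 + 17.8) * sqrt(38 - 11)
ET0 = 0.0023 * 15.3 * 42.3 * 5.196152

7.7347 mm/day


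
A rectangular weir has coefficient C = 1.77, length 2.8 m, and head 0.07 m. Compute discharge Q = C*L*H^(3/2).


Q = C * L * H^(3/2) = 1.77 * 2.8 * 0.07^1.5 = 1.77 * 2.8 * 0.018520

0.0918 m^3/s


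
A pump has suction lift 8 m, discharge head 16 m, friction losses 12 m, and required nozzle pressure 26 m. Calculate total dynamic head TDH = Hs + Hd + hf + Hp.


TDH = Hs + Hd + hf + Hp = 8 + 16 + 12 + 26 = 62

62 m


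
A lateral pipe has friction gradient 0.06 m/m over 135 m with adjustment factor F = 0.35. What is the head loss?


hf = J * L * F = 0.06 * 135 * 0.35 = 2.8350 m

2.8350 m


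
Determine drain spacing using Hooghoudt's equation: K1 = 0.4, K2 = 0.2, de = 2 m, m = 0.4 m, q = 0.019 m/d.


S^2 = 8*K2*de*m/q + 4*K1*m^2/q
S^2 = 8*0.2*2*0.4/0.019 + 4*0.4*0.4^2/0.019
S = sqrt(80.8421)

8.9912 m


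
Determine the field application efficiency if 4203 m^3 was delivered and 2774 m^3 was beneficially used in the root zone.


Ea = V_root / V_field * 100 = 2774 / 4203 * 100 = 66.0005%

66.0005 %


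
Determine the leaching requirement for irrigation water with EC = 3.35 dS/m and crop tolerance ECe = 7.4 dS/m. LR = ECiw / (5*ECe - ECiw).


LR = ECiw / (5*ECe - ECiw)
LR = 3.35 / (5*7.4 - 3.35)
LR = 3.35 / 33.6500

0.0996


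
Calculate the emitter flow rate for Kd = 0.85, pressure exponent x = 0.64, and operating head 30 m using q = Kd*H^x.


q = Kd * H^x = 0.85 * 30^0.64 = 0.85 * 8.817746

7.4951 L/h


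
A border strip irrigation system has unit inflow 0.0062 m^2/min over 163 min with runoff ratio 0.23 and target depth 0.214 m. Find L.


L = q*t/((1+r)*Z)
L = 0.0062*163/((1+0.23)*0.214)
L = 1.0106/0.26322

3.8394 m


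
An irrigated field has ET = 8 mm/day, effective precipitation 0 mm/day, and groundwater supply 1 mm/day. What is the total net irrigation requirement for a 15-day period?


Daily deficit = ET - Pe - GW = 8 - 0 - 1 = 7 mm/day
NIR = 7 * 15 = 105 mm

105.0000 mm


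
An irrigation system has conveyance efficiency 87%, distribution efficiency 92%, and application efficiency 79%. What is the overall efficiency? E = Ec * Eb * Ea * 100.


Ec = 0.87, Eb = 0.92, Ea = 0.79
E = 0.87 * 0.92 * 0.79 * 100 = 63.2316%

63.2316 %


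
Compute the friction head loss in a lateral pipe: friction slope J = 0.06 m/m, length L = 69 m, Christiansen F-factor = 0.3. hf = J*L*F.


hf = J * L * F = 0.06 * 69 * 0.3 = 1.2420 m

1.2420 m


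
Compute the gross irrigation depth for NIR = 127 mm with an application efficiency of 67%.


Ea = 67% = 0.67
GID = NIR / Ea = 127 / 0.67 = 189.5522 mm

189.5522 mm


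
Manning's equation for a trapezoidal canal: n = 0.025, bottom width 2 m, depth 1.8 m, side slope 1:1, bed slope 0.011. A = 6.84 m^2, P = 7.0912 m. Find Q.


R = A/P = 6.84/7.0912 = 0.964576
Q = (1/0.025) * 6.84 * 0.964576^(2/3) * 0.011^0.5

28.0137 m^3/s


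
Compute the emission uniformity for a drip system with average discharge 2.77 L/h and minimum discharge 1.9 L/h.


EU = (q_min/q_avg)*100 = (1.9/2.77)*100 = 68.5921%

68.5921 %


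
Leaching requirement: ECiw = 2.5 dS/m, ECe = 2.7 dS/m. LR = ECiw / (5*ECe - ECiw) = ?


LR = ECiw / (5*ECe - ECiw)
LR = 2.5 / (5*2.7 - 2.5)
LR = 2.5 / 11.0000

0.2273


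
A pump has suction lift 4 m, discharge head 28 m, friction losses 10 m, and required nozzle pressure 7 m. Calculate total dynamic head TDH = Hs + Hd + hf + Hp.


TDH = Hs + Hd + hf + Hp = 4 + 28 + 10 + 7 = 49

49 m


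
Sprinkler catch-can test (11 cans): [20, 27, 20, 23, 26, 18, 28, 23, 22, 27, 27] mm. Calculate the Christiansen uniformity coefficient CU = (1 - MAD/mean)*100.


mean = 23.727273 mm
MAD = 2.975207 mm
CU = (1 - 2.975207/23.727273)*100

87.4608 %


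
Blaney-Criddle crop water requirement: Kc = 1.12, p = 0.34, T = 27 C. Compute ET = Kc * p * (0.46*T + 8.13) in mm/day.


ET = Kc * p * (0.46*T + 8.13)
ET = 1.12 * 0.34 * (0.46*27 + 8.13)
ET = 1.12 * 0.34 * 20.5500

7.8254 mm/day


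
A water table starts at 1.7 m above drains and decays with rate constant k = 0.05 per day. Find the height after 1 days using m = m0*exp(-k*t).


m = m0 * exp(-k*t)
m = 1.7 * exp(-0.05 * 1)
m = 1.7 * exp(-0.0500)

1.6171 m


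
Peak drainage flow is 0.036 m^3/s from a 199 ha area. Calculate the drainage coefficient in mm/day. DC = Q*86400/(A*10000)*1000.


DC = Q * 86400 / (A * 10000) * 1000
DC = 0.036 * 86400 / (199 * 10000) * 1000
DC = 3110400.0000 / 1990000

1.5630 mm/day


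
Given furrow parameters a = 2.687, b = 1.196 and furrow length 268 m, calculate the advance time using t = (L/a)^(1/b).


t = (L/a)^(1/b)
t = (268/2.687)^(1/1.196)
t = 99.739486^(1/1.196)

46.9130 min


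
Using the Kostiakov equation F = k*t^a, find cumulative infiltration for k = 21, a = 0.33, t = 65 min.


F = k * t^a = 21 * 65^0.33
F = 21 * 3.965166

83.2685 mm


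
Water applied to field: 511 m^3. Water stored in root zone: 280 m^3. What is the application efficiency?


Ea = V_root / V_field * 100 = 280 / 511 * 100 = 54.7945%

54.7945 %


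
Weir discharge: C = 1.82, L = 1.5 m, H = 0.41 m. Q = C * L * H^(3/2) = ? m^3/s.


Q = C * L * H^(3/2) = 1.82 * 1.5 * 0.41^1.5 = 1.82 * 1.5 * 0.262528

0.7167 m^3/s


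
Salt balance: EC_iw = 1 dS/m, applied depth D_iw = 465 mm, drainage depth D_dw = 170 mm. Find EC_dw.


EC_dw = EC_iw * D_iw / D_dw
EC_dw = 1 * 465 / 170
EC_dw = 465 / 170

2.7353 dS/m


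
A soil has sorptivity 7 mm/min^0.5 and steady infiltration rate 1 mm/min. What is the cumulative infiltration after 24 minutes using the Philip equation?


F = S*sqrt(t) + A*t
F = 7*sqrt(24) + 1*24
F = 7*4.898979 + 24

58.2929 mm


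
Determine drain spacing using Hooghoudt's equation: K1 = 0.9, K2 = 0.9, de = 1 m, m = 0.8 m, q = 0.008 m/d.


S^2 = 8*K2*de*m/q + 4*K1*m^2/q
S^2 = 8*0.9*1*0.8/0.008 + 4*0.9*0.8^2/0.008
S = sqrt(1008.0000)

31.7490 m


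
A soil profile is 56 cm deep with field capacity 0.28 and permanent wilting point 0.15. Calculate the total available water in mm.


AWC = (FC - PWP) * d * 10
AWC = (0.28 - 0.15) * 56 * 10
AWC = 0.1300 * 56 * 10

72.8000 mm


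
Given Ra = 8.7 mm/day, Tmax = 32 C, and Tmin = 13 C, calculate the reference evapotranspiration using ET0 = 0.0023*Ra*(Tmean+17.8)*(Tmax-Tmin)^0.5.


Tmean = (Tmax + Tmin)/2 = (32 + 13)/2 = 22.5
ET0 = 0.0023 * 8.7 * (22.5 + 17.8) * sqrt(32 - 13)
ET0 = 0.0023 * 8.7 * 40.3 * 4.358899

3.5150 mm/day


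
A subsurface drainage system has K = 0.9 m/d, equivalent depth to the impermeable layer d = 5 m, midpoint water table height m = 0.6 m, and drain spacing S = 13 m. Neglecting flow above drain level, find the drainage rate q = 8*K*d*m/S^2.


q = 8*K*d*m/S^2
q = 8*0.9*5*0.6/13^2
q = 21.6000 / 169

0.1278 m/d


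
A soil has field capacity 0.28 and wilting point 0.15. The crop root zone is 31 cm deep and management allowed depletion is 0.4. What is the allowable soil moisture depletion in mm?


SMD = (FC - PWP) * d * MAD * 10
SMD = (0.28 - 0.15) * 31 * 0.4 * 10
SMD = 0.1300 * 31 * 0.4 * 10

16.1200 mm


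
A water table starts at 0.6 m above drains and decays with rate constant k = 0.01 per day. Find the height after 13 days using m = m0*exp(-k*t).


m = m0 * exp(-k*t)
m = 0.6 * exp(-0.01 * 13)
m = 0.6 * exp(-0.1300)

0.5269 m


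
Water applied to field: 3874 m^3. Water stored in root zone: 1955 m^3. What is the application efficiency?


Ea = V_root / V_field * 100 = 1955 / 3874 * 100 = 50.4646%

50.4646 %


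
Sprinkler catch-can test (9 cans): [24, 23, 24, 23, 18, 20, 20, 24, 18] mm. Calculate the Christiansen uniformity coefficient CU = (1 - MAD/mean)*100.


mean = 21.555556 mm
MAD = 2.271605 mm
CU = (1 - 2.271605/21.555556)*100

89.4616 %


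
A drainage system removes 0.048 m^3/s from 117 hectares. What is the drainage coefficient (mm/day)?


DC = Q * 86400 / (A * 10000) * 1000
DC = 0.048 * 86400 / (117 * 10000) * 1000
DC = 4147200.0000 / 1170000

3.5446 mm/day


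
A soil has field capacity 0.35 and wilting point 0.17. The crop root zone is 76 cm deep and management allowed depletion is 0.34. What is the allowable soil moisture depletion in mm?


SMD = (FC - PWP) * d * MAD * 10
SMD = (0.35 - 0.17) * 76 * 0.34 * 10
SMD = 0.1800 * 76 * 0.34 * 10

46.5120 mm


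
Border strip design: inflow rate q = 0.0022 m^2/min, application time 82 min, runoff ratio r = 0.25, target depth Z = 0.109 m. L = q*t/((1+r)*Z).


L = q*t/((1+r)*Z)
L = 0.0022*82/((1+0.25)*0.109)
L = 0.1804/0.13625

1.3240 m


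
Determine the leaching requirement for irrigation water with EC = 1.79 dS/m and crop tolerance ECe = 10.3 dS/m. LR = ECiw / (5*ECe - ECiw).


LR = ECiw / (5*ECe - ECiw)
LR = 1.79 / (5*10.3 - 1.79)
LR = 1.79 / 49.7100

0.0360


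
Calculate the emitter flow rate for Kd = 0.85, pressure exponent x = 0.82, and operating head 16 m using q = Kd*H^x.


q = Kd * H^x = 0.85 * 16^0.82 = 0.85 * 9.713559

8.2565 L/h


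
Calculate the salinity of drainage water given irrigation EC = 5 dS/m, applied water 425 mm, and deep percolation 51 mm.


EC_dw = EC_iw * D_iw / D_dw
EC_dw = 5 * 425 / 51
EC_dw = 2125 / 51

41.6667 dS/m


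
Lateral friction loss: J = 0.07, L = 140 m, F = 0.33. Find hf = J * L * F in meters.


hf = J * L * F = 0.07 * 140 * 0.33 = 3.2340 m

3.2340 m


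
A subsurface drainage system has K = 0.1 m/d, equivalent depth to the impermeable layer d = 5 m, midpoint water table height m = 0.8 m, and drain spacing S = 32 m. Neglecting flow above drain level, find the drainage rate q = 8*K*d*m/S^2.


q = 8*K*d*m/S^2
q = 8*0.1*5*0.8/32^2
q = 3.2000 / 1024

0.0031 m/d


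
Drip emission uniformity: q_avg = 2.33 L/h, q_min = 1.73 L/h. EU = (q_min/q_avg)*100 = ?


EU = (q_min/q_avg)*100 = (1.73/2.33)*100 = 74.2489%

74.2489 %


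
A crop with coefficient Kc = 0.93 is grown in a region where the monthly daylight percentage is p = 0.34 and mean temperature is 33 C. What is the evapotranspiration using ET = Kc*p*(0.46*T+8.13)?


ET = Kc * p * (0.46*T + 8.13)
ET = 0.93 * 0.34 * (0.46*33 + 8.13)
ET = 0.93 * 0.34 * 23.3100

7.3706 mm/day


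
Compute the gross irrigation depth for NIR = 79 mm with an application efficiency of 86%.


Ea = 86% = 0.86
GID = NIR / Ea = 79 / 0.86 = 91.8605 mm

91.8605 mm


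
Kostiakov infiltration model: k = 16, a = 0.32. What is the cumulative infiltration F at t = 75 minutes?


F = k * t^a = 16 * 75^0.32
F = 16 * 3.981251

63.7000 mm


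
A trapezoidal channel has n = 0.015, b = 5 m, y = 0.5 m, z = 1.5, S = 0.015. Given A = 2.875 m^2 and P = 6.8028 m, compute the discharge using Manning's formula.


R = A/P = 2.875/6.8028 = 0.422620
Q = (1/0.015) * 2.875 * 0.422620^(2/3) * 0.015^0.5

13.2198 m^3/s


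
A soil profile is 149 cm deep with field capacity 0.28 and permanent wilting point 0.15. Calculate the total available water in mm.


AWC = (FC - PWP) * d * 10
AWC = (0.28 - 0.15) * 149 * 10
AWC = 0.1300 * 149 * 10

193.7000 mm


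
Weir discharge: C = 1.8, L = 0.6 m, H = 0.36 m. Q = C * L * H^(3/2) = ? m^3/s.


Q = C * L * H^(3/2) = 1.8 * 0.6 * 0.36^1.5 = 1.8 * 0.6 * 0.216000

0.2333 m^3/s


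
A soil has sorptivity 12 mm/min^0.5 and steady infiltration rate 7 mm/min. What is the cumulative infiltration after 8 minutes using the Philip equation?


F = S*sqrt(t) + A*t
F = 12*sqrt(8) + 7*8
F = 12*2.828427 + 56

89.9411 mm


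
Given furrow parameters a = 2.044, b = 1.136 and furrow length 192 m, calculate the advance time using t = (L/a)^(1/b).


t = (L/a)^(1/b)
t = (192/2.044)^(1/1.136)
t = 93.933464^(1/1.136)

54.5303 min


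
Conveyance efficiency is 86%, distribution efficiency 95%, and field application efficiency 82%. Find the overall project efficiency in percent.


Ec = 0.86, Eb = 0.95, Ea = 0.82
E = 0.86 * 0.95 * 0.82 * 100 = 66.9940%

66.9940 %


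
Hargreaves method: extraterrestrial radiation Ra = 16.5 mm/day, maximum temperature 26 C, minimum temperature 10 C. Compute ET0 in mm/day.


Tmean = (Tmax + Tmin)/2 = (26 + 10)/2 = 18.0
ET0 = 0.0023 * 16.5 * (18.0 + 17.8) * sqrt(26 - 10)
ET0 = 0.0023 * 16.5 * 35.8 * 4.000000

5.4344 mm/day


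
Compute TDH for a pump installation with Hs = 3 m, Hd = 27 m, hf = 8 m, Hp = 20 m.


TDH = Hs + Hd + hf + Hp = 3 + 27 + 8 + 20 = 58

58 m


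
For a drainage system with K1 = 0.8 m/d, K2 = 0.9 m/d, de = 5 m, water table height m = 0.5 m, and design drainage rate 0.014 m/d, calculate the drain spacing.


S^2 = 8*K2*de*m/q + 4*K1*m^2/q
S^2 = 8*0.9*5*0.5/0.014 + 4*0.8*0.5^2/0.014
S = sqrt(1342.8571)

36.6450 m


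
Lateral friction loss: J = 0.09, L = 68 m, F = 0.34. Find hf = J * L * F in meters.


hf = J * L * F = 0.09 * 68 * 0.34 = 2.0808 m

2.0808 m


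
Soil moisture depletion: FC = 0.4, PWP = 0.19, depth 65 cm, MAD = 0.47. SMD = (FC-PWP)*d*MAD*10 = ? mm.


SMD = (FC - PWP) * d * MAD * 10
SMD = (0.4 - 0.19) * 65 * 0.47 * 10
SMD = 0.2100 * 65 * 0.47 * 10

64.1550 mm


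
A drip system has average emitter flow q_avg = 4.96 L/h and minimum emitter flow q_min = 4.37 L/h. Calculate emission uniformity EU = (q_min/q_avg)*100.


EU = (q_min/q_avg)*100 = (4.37/4.96)*100 = 88.1048%

88.1048 %


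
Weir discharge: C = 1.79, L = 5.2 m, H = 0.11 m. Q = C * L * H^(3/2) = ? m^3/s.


Q = C * L * H^(3/2) = 1.79 * 5.2 * 0.11^1.5 = 1.79 * 5.2 * 0.036483

0.3396 m^3/s


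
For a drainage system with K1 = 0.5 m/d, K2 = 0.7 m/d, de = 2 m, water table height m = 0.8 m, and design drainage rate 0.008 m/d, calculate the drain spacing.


S^2 = 8*K2*de*m/q + 4*K1*m^2/q
S^2 = 8*0.7*2*0.8/0.008 + 4*0.5*0.8^2/0.008
S = sqrt(1280.0000)

35.7771 m


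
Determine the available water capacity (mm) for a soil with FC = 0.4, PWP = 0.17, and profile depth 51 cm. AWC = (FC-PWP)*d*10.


AWC = (FC - PWP) * d * 10
AWC = (0.4 - 0.17) * 51 * 10
AWC = 0.2300 * 51 * 10

117.3000 mm


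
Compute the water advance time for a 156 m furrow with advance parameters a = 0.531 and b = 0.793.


t = (L/a)^(1/b)
t = (156/0.531)^(1/0.793)
t = 293.785311^(1/0.793)

1295.0006 min


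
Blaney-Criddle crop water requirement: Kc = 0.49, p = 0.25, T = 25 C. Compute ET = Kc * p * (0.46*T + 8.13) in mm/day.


ET = Kc * p * (0.46*T + 8.13)
ET = 0.49 * 0.25 * (0.46*25 + 8.13)
ET = 0.49 * 0.25 * 19.6300

2.4047 mm/day


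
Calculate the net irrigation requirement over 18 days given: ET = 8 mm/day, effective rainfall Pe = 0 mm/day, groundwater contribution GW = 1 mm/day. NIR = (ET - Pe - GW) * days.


Daily deficit = ET - Pe - GW = 8 - 0 - 1 = 7 mm/day
NIR = 7 * 18 = 126 mm

126.0000 mm


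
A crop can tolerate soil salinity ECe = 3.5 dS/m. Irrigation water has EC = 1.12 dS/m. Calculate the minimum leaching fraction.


LR = ECiw / (5*ECe - ECiw)
LR = 1.12 / (5*3.5 - 1.12)
LR = 1.12 / 16.3800

0.0684


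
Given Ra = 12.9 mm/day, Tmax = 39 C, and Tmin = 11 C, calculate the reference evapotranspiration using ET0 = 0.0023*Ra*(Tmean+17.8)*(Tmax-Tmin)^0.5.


Tmean = (Tmax + Tmin)/2 = (39 + 11)/2 = 25.0
ET0 = 0.0023 * 12.9 * (25.0 + 17.8) * sqrt(39 - 11)
ET0 = 0.0023 * 12.9 * 42.8 * 5.291503

6.7196 mm/day


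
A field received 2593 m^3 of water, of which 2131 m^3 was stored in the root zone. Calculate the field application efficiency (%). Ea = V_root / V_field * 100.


Ea = V_root / V_field * 100 = 2131 / 2593 * 100 = 82.1828%

82.1828 %


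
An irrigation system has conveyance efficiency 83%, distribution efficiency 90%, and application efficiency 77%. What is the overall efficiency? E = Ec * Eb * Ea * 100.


Ec = 0.83, Eb = 0.9, Ea = 0.77
E = 0.83 * 0.9 * 0.77 * 100 = 57.5190%

57.5190 %


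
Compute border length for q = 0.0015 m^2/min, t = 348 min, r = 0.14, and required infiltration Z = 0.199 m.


L = q*t/((1+r)*Z)
L = 0.0015*348/((1+0.14)*0.199)
L = 0.522/0.22686

2.3010 m


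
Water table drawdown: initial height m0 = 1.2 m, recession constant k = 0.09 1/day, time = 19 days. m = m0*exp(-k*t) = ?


m = m0 * exp(-k*t)
m = 1.2 * exp(-0.09 * 19)
m = 1.2 * exp(-1.7100)

0.2170 m


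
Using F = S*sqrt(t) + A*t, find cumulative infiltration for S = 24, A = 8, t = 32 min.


F = S*sqrt(t) + A*t
F = 24*sqrt(32) + 8*32
F = 24*5.656854 + 256

391.7645 mm


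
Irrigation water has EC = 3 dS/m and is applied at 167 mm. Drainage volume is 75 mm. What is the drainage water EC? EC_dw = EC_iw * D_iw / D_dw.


EC_dw = EC_iw * D_iw / D_dw
EC_dw = 3 * 167 / 75
EC_dw = 501 / 75

6.6800 dS/m


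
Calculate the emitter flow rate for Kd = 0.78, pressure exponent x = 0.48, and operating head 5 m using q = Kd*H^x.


q = Kd * H^x = 0.78 * 5^0.48 = 0.78 * 2.165238

1.6889 L/h


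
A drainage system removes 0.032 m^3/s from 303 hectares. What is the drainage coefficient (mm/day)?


DC = Q * 86400 / (A * 10000) * 1000
DC = 0.032 * 86400 / (303 * 10000) * 1000
DC = 2764800.0000 / 3030000

0.9125 mm/day


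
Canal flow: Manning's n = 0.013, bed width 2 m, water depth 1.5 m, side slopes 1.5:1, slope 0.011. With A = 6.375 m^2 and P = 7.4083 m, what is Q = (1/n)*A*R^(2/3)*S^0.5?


R = A/P = 6.375/7.4083 = 0.860521
Q = (1/0.013) * 6.375 * 0.860521^(2/3) * 0.011^0.5

46.5308 m^3/s


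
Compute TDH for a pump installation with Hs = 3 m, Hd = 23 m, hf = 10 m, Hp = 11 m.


TDH = Hs + Hd + hf + Hp = 3 + 23 + 10 + 11 = 47

47 m


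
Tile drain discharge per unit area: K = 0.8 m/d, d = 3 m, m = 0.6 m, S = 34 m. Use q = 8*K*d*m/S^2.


q = 8*K*d*m/S^2
q = 8*0.8*3*0.6/34^2
q = 11.5200 / 1156

0.0100 m/d


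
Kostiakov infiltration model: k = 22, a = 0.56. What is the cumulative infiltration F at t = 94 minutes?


F = k * t^a = 22 * 94^0.56
F = 22 * 12.733612

280.1395 mm


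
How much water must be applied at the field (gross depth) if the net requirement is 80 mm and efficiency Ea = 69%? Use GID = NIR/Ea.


Ea = 69% = 0.69
GID = NIR / Ea = 80 / 0.69 = 115.9420 mm

115.9420 mm


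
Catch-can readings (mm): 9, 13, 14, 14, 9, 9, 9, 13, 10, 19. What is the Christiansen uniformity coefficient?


mean = 11.900000 mm
MAD = 2.700000 mm
CU = (1 - 2.700000/11.900000)*100

77.3109 %


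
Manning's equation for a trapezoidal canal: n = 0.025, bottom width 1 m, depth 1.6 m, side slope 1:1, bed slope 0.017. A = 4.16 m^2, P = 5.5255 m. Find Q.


R = A/P = 4.16/5.5255 = 0.752873
Q = (1/0.025) * 4.16 * 0.752873^(2/3) * 0.017^0.5

17.9553 m^3/s


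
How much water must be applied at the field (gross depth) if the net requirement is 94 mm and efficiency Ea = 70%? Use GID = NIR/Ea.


Ea = 70% = 0.7
GID = NIR / Ea = 94 / 0.7 = 134.2857 mm

134.2857 mm


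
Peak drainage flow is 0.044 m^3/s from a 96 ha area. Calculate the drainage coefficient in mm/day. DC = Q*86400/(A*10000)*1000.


DC = Q * 86400 / (A * 10000) * 1000
DC = 0.044 * 86400 / (96 * 10000) * 1000
DC = 3801600.0000 / 960000

3.9600 mm/day


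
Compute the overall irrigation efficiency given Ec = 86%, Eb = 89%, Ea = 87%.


Ec = 0.86, Eb = 0.89, Ea = 0.87
E = 0.86 * 0.89 * 0.87 * 100 = 66.5898%

66.5898 %


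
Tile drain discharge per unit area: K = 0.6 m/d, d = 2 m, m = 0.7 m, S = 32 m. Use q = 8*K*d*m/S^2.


q = 8*K*d*m/S^2
q = 8*0.6*2*0.7/32^2
q = 6.7200 / 1024

0.0066 m/d


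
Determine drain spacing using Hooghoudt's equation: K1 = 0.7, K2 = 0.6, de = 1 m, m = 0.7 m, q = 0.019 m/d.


S^2 = 8*K2*de*m/q + 4*K1*m^2/q
S^2 = 8*0.6*1*0.7/0.019 + 4*0.7*0.7^2/0.019
S = sqrt(249.0526)

15.7814 m


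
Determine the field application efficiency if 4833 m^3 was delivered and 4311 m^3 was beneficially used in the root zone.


Ea = V_root / V_field * 100 = 4311 / 4833 * 100 = 89.1993%

89.1993 %


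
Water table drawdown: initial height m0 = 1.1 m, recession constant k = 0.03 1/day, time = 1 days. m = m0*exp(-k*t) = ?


m = m0 * exp(-k*t)
m = 1.1 * exp(-0.03 * 1)
m = 1.1 * exp(-0.0300)

1.0675 m


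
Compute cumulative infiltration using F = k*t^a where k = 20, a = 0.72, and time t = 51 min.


F = k * t^a = 20 * 51^0.72
F = 20 * 16.960964

339.2193 mm


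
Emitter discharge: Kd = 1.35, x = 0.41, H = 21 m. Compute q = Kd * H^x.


q = Kd * H^x = 1.35 * 21^0.41 = 1.35 * 3.484255

4.7037 L/h


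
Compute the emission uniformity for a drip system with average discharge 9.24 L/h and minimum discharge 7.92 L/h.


EU = (q_min/q_avg)*100 = (7.92/9.24)*100 = 85.7143%

85.7143 %


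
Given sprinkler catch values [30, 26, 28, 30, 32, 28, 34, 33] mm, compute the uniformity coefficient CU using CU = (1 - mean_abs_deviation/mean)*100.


mean = 30.125000 mm
MAD = 2.156250 mm
CU = (1 - 2.156250/30.125000)*100

92.8423 %


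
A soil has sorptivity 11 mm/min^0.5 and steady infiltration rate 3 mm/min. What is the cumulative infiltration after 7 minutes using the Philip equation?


F = S*sqrt(t) + A*t
F = 11*sqrt(7) + 3*7
F = 11*2.645751 + 21

50.1033 mm


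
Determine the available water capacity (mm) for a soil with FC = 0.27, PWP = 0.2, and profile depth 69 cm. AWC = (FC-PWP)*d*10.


AWC = (FC - PWP) * d * 10
AWC = (0.27 - 0.2) * 69 * 10
AWC = 0.0700 * 69 * 10

48.3000 mm


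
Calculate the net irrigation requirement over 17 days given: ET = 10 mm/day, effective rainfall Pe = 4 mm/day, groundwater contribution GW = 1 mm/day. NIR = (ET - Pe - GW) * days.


Daily deficit = ET - Pe - GW = 10 - 4 - 1 = 5 mm/day
NIR = 5 * 17 = 85 mm

85.0000 mm


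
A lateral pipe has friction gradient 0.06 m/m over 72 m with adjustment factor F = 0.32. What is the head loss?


hf = J * L * F = 0.06 * 72 * 0.32 = 1.3824 m

1.3824 m


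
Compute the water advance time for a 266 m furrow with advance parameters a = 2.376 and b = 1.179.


t = (L/a)^(1/b)
t = (266/2.376)^(1/1.179)
t = 111.952862^(1/1.179)

54.6945 min


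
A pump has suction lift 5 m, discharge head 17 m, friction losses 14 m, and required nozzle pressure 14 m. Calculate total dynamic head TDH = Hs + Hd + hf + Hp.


TDH = Hs + Hd + hf + Hp = 5 + 17 + 14 + 14 = 50

50 m


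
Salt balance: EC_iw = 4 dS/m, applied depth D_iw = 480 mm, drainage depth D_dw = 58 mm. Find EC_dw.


EC_dw = EC_iw * D_iw / D_dw
EC_dw = 4 * 480 / 58
EC_dw = 1920 / 58

33.1034 dS/m


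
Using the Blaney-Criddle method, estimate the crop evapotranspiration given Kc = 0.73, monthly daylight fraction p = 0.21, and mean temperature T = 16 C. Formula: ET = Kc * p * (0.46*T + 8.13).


ET = Kc * p * (0.46*T + 8.13)
ET = 0.73 * 0.21 * (0.46*16 + 8.13)
ET = 0.73 * 0.21 * 15.4900

2.3746 mm/day


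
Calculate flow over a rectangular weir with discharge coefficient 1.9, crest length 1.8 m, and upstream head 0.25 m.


Q = C * L * H^(3/2) = 1.9 * 1.8 * 0.25^1.5 = 1.9 * 1.8 * 0.125000

0.4275 m^3/s


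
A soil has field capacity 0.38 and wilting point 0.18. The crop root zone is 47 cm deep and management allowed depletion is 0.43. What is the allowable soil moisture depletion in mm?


SMD = (FC - PWP) * d * MAD * 10
SMD = (0.38 - 0.18) * 47 * 0.43 * 10
SMD = 0.2000 * 47 * 0.43 * 10

40.4200 mm


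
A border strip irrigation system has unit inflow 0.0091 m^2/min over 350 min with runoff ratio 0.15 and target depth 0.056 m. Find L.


L = q*t/((1+r)*Z)
L = 0.0091*350/((1+0.15)*0.056)
L = 3.185/0.0644

49.4565 m


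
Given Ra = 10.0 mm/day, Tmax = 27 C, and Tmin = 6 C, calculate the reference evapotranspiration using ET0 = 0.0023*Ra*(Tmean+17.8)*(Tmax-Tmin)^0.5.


Tmean = (Tmax + Tmin)/2 = (27 + 6)/2 = 16.5
ET0 = 0.0023 * 10.0 * (16.5 + 17.8) * sqrt(27 - 6)
ET0 = 0.0023 * 10.0 * 34.3 * 4.582576

3.6152 mm/day


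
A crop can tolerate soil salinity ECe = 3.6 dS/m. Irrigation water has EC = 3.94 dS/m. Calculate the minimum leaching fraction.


LR = ECiw / (5*ECe - ECiw)
LR = 3.94 / (5*3.6 - 3.94)
LR = 3.94 / 14.0600

0.2802


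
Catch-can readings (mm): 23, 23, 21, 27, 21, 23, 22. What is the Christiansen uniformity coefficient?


mean = 22.857143 mm
MAD = 1.306122 mm
CU = (1 - 1.306122/22.857143)*100

94.2857 %


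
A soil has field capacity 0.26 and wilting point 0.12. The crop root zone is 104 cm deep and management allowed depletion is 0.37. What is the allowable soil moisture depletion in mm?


SMD = (FC - PWP) * d * MAD * 10
SMD = (0.26 - 0.12) * 104 * 0.37 * 10
SMD = 0.1400 * 104 * 0.37 * 10

53.8720 mm


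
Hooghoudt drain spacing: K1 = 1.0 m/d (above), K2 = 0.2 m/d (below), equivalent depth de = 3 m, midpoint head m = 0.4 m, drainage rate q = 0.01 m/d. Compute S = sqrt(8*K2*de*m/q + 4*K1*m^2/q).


S^2 = 8*K2*de*m/q + 4*K1*m^2/q
S^2 = 8*0.2*3*0.4/0.01 + 4*1.0*0.4^2/0.01
S = sqrt(256.0000)

16.0000 m


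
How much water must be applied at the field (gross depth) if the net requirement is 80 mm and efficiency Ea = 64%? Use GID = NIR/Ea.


Ea = 64% = 0.64
GID = NIR / Ea = 80 / 0.64 = 125.0000 mm

125.0000 mm


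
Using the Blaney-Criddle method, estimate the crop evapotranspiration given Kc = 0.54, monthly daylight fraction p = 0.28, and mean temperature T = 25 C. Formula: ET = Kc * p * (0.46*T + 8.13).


ET = Kc * p * (0.46*T + 8.13)
ET = 0.54 * 0.28 * (0.46*25 + 8.13)
ET = 0.54 * 0.28 * 19.6300

2.9681 mm/day


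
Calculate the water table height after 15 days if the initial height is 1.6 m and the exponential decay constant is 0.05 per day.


m = m0 * exp(-k*t)
m = 1.6 * exp(-0.05 * 15)
m = 1.6 * exp(-0.7500)

0.7558 m


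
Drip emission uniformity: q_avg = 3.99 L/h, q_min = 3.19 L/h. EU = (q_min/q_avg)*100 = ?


EU = (q_min/q_avg)*100 = (3.19/3.99)*100 = 79.9499%

79.9499 %


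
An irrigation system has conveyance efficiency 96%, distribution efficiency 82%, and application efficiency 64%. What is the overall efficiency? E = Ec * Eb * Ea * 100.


Ec = 0.96, Eb = 0.82, Ea = 0.64
E = 0.96 * 0.82 * 0.64 * 100 = 50.3808%

50.3808 %


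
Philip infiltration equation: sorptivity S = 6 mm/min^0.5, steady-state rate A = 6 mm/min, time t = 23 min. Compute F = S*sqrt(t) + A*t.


F = S*sqrt(t) + A*t
F = 6*sqrt(23) + 6*23
F = 6*4.795832 + 138

166.7750 mm


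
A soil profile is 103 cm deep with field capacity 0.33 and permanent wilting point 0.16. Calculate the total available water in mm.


AWC = (FC - PWP) * d * 10
AWC = (0.33 - 0.16) * 103 * 10
AWC = 0.1700 * 103 * 10

175.1000 mm


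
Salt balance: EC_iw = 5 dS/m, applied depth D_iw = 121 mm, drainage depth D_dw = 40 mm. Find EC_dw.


EC_dw = EC_iw * D_iw / D_dw
EC_dw = 5 * 121 / 40
EC_dw = 605 / 40

15.1250 dS/m


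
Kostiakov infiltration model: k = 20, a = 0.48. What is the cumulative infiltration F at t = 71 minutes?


F = k * t^a = 20 * 71^0.48
F = 20 * 7.737560

154.7512 mm


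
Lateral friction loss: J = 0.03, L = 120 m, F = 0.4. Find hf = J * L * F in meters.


hf = J * L * F = 0.03 * 120 * 0.4 = 1.4400 m

1.4400 m


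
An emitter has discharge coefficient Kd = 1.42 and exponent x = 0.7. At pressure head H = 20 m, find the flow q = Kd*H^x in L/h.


q = Kd * H^x = 1.42 * 20^0.7 = 1.42 * 8.141811

11.5614 L/h


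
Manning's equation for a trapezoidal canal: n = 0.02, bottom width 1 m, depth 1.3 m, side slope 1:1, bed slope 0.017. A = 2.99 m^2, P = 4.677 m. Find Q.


R = A/P = 2.99/4.677 = 0.639299
Q = (1/0.02) * 2.99 * 0.639299^(2/3) * 0.017^0.5

14.4656 m^3/s


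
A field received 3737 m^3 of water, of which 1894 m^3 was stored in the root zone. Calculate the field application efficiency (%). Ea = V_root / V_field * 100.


Ea = V_root / V_field * 100 = 1894 / 3737 * 100 = 50.6824%

50.6824 %


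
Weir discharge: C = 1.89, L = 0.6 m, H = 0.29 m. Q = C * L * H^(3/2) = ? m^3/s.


Q = C * L * H^(3/2) = 1.89 * 0.6 * 0.29^1.5 = 1.89 * 0.6 * 0.156170

0.1771 m^3/s


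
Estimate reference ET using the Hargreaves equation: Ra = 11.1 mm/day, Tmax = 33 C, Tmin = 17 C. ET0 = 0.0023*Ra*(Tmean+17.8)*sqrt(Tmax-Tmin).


Tmean = (Tmax + Tmin)/2 = (33 + 17)/2 = 25.0
ET0 = 0.0023 * 11.1 * (25.0 + 17.8) * sqrt(33 - 17)
ET0 = 0.0023 * 11.1 * 42.8 * 4.000000

4.3707 mm/day


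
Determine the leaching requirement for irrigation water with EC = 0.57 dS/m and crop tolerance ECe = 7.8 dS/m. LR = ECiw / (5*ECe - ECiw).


LR = ECiw / (5*ECe - ECiw)
LR = 0.57 / (5*7.8 - 0.57)
LR = 0.57 / 38.4300

0.0148


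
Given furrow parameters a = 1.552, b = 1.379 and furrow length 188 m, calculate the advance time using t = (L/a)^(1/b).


t = (L/a)^(1/b)
t = (188/1.552)^(1/1.379)
t = 121.134021^(1/1.379)

32.4122 min


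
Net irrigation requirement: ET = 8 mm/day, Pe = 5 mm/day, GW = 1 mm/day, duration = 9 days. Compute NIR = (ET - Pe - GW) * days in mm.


Daily deficit = ET - Pe - GW = 8 - 5 - 1 = 2 mm/day
NIR = 2 * 9 = 18 mm

18.0000 mm


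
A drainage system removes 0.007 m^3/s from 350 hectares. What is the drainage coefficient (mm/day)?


DC = Q * 86400 / (A * 10000) * 1000
DC = 0.007 * 86400 / (350 * 10000) * 1000
DC = 604800.0000 / 3500000

0.1728 mm/day


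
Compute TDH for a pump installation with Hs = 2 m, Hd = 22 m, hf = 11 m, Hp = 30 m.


TDH = Hs + Hd + hf + Hp = 2 + 22 + 11 + 30 = 65

65 m


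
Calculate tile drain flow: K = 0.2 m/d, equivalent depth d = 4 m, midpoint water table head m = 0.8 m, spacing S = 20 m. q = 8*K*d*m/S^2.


q = 8*K*d*m/S^2
q = 8*0.2*4*0.8/20^2
q = 5.1200 / 400

0.0128 m/d


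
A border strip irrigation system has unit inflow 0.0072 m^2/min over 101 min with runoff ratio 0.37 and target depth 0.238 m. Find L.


L = q*t/((1+r)*Z)
L = 0.0072*101/((1+0.37)*0.238)
L = 0.7272/0.32606

2.2303 m


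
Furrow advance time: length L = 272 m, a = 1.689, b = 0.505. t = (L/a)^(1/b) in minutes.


t = (L/a)^(1/b)
t = (272/1.689)^(1/0.505)
t = 161.042037^(1/0.505)

23451.8303 min


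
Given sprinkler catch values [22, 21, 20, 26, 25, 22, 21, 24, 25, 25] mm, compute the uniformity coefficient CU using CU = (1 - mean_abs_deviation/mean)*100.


mean = 23.100000 mm
MAD = 1.900000 mm
CU = (1 - 1.900000/23.100000)*100

91.7749 %


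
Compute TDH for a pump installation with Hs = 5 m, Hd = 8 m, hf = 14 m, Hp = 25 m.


TDH = Hs + Hd + hf + Hp = 5 + 8 + 14 + 25 = 52

52 m


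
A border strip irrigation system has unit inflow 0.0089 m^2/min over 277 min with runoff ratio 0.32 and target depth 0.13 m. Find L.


L = q*t/((1+r)*Z)
L = 0.0089*277/((1+0.32)*0.13)
L = 2.4653/0.1716

14.3666 m


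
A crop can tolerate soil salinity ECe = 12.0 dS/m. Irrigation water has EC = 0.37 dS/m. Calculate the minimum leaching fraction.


LR = ECiw / (5*ECe - ECiw)
LR = 0.37 / (5*12.0 - 0.37)
LR = 0.37 / 59.6300

0.0062


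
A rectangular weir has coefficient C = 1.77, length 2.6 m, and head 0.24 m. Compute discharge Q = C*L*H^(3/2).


Q = C * L * H^(3/2) = 1.77 * 2.6 * 0.24^1.5 = 1.77 * 2.6 * 0.117576

0.5411 m^3/s


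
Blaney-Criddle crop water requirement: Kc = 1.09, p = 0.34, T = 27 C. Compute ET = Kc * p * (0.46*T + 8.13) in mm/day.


ET = Kc * p * (0.46*T + 8.13)
ET = 1.09 * 0.34 * (0.46*27 + 8.13)
ET = 1.09 * 0.34 * 20.5500

7.6158 mm/day


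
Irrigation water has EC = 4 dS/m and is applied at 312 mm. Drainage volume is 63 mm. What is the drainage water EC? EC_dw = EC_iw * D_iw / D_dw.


EC_dw = EC_iw * D_iw / D_dw
EC_dw = 4 * 312 / 63
EC_dw = 1248 / 63

19.8095 dS/m


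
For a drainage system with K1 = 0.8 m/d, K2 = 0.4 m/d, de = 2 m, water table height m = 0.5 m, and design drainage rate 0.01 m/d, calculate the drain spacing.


S^2 = 8*K2*de*m/q + 4*K1*m^2/q
S^2 = 8*0.4*2*0.5/0.01 + 4*0.8*0.5^2/0.01
S = sqrt(400.0000)

20.0000 m


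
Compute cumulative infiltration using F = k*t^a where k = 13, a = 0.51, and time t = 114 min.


F = k * t^a = 13 * 114^0.51
F = 13 * 11.194932

145.5341 mm


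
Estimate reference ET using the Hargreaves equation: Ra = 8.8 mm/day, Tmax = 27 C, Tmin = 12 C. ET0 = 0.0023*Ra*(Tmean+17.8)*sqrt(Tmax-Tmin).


Tmean = (Tmax + Tmin)/2 = (27 + 12)/2 = 19.5
ET0 = 0.0023 * 8.8 * (19.5 + 17.8) * sqrt(27 - 12)
ET0 = 0.0023 * 8.8 * 37.3 * 3.872983

2.9239 mm/day


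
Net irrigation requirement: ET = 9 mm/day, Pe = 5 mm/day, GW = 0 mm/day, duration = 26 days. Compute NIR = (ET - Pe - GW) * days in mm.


Daily deficit = ET - Pe - GW = 9 - 5 - 0 = 4 mm/day
NIR = 4 * 26 = 104 mm

104.0000 mm


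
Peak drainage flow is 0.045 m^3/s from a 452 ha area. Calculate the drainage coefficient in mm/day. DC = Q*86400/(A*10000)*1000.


DC = Q * 86400 / (A * 10000) * 1000
DC = 0.045 * 86400 / (452 * 10000) * 1000
DC = 3888000.0000 / 4520000

0.8602 mm/day


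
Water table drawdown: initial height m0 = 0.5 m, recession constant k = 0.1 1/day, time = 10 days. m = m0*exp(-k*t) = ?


m = m0 * exp(-k*t)
m = 0.5 * exp(-0.1 * 10)
m = 0.5 * exp(-1.0000)

0.1839 m


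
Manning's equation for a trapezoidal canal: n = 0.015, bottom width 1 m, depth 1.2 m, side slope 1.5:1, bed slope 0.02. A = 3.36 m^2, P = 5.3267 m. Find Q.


R = A/P = 3.36/5.3267 = 0.630785
Q = (1/0.015) * 3.36 * 0.630785^(2/3) * 0.02^0.5

23.2997 m^3/s


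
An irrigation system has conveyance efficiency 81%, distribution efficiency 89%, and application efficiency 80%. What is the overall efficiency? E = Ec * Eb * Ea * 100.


Ec = 0.81, Eb = 0.89, Ea = 0.8
E = 0.81 * 0.89 * 0.8 * 100 = 57.6720%

57.6720 %


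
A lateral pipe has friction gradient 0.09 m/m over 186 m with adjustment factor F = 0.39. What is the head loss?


hf = J * L * F = 0.09 * 186 * 0.39 = 6.5286 m

6.5286 m


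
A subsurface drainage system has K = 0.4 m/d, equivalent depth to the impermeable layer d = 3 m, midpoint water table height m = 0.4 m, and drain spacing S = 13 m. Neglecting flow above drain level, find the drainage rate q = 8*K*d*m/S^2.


q = 8*K*d*m/S^2
q = 8*0.4*3*0.4/13^2
q = 3.8400 / 169

0.0227 m/d


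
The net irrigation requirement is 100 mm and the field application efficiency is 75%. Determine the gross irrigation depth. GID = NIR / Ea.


Ea = 75% = 0.75
GID = NIR / Ea = 100 / 0.75 = 133.3333 mm

133.3333 mm


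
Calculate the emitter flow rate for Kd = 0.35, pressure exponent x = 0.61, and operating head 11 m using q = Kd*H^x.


q = Kd * H^x = 0.35 * 11^0.61 = 0.35 * 4.317671

1.5112 L/h


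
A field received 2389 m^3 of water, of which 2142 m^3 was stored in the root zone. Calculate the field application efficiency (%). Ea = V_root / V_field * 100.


Ea = V_root / V_field * 100 = 2142 / 2389 * 100 = 89.6609%

89.6609 %
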